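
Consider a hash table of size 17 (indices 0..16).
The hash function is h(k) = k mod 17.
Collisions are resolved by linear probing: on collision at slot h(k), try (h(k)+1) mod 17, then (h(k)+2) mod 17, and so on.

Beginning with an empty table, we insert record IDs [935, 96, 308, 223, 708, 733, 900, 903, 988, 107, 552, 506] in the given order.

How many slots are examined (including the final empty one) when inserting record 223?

Insert 935: h=0, slot 0 empty → index 0.
Insert 96: h=11, slot 11 empty → index 11.
Insert 308: h=2, slot 2 empty → index 2.
Insert 223: h=2, slot 2 occupied → index 3.
Insert 708: h=11, slot 11 occupied → index 12.
Insert 733: h=2, slots 2,3 occupied → index 4.
Insert 900: h=16, slot 16 empty → index 16.
Insert 903: h=2, slots 2,3,4 occupied → index 5.
Insert 988: h=2, slots 2,3,4,5 occupied → index 6.
Insert 107: h=5, slots 5,6 occupied → index 7.
Insert 552: h=8, slot 8 empty → index 8.
Insert 506: h=13, slot 13 empty → index 13.
Table: [935, _, 308, 223, 733, 903, 988, 107, 552, _, _, 96, 708, 506, _, _, 900]

2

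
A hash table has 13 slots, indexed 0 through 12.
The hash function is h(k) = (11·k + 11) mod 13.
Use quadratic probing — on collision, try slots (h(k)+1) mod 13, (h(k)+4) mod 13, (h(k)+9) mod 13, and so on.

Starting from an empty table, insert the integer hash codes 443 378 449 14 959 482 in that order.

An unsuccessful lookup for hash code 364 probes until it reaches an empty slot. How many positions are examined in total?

2

443: h=9 => slot 9
378: h=9, probe 9,10 => slot 10
449: h=10, probe 10,11 => slot 11
14: h=9, probe 9,10,0 => slot 0
959: h=4 => slot 4
482: h=9, probe 9,10,0,5 => slot 5
Table: [14, -, -, -, 959, 482, -, -, -, 443, 378, 449, -]
Lookup 364: h=11, probe 11,12 → slot 12 empty, not found.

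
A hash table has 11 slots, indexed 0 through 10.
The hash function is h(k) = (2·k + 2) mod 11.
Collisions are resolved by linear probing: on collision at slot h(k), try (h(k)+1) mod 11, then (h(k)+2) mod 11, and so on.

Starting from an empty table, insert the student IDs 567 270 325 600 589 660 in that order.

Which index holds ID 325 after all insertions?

567 hashes to 3; slot 3 is free -> place at 3.
270 hashes to 3; 3 taken -> place at 4.
325 hashes to 3; 3,4 taken -> place at 5.
600 hashes to 3; 3,4,5 taken -> place at 6.
589 hashes to 3; 3,4,5,6 taken -> place at 7.
660 hashes to 2; slot 2 is free -> place at 2.
Table: [_, _, 660, 567, 270, 325, 600, 589, _, _, _]

5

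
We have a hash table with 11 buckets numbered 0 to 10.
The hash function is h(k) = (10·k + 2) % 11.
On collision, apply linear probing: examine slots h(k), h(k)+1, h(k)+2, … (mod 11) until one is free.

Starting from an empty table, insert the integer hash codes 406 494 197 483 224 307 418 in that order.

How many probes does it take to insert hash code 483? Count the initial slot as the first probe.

406 hashes to 3; slot 3 is free → place at 3.
494 hashes to 3; 3 taken → place at 4.
197 hashes to 3; 3,4 taken → place at 5.
483 hashes to 3; 3,4,5 taken → place at 6.
224 hashes to 9; slot 9 is free → place at 9.
307 hashes to 3; 3,4,5,6 taken → place at 7.
418 hashes to 2; slot 2 is free → place at 2.
Table: [., ., 418, 406, 494, 197, 483, 307, ., 224, .]

4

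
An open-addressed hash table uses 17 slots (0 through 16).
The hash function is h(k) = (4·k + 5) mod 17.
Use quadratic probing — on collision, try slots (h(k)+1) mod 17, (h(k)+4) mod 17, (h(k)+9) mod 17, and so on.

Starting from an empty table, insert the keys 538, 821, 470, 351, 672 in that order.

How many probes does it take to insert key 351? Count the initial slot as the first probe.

3

538: h=15 → slot 15
821: h=8 → slot 8
470: h=15, probe 15,16 → slot 16
351: h=15, probe 15,16,2 → slot 2
672: h=7 → slot 7
Table: [_, _, 351, _, _, _, _, 672, 821, _, _, _, _, _, _, 538, 470]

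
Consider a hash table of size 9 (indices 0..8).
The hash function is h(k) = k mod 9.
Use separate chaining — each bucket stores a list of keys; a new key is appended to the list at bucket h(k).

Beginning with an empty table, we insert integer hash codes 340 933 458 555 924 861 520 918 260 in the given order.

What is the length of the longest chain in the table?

4

Insert 340: h=7, bucket 7 empty -> new chain.
Insert 933: h=6, bucket 6 empty -> new chain.
Insert 458: h=8, bucket 8 empty -> new chain.
Insert 555: h=6, bucket 6 nonempty -> append to chain.
Insert 924: h=6, bucket 6 nonempty -> append to chain.
Insert 861: h=6, bucket 6 nonempty -> append to chain.
Insert 520: h=7, bucket 7 nonempty -> append to chain.
Insert 918: h=0, bucket 0 empty -> new chain.
Insert 260: h=8, bucket 8 nonempty -> append to chain.
Final buckets:
0: 918
1: —
2: —
3: —
4: —
5: —
6: 933 -> 555 -> 924 -> 861
7: 340 -> 520
8: 458 -> 260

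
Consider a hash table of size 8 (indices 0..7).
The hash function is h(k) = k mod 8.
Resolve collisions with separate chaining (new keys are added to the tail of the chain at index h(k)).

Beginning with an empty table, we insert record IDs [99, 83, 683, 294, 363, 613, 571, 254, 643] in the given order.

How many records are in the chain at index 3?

6

Insert 99: h=3, bucket 3 empty → new chain.
Insert 83: h=3, bucket 3 nonempty → append to chain.
Insert 683: h=3, bucket 3 nonempty → append to chain.
Insert 294: h=6, bucket 6 empty → new chain.
Insert 363: h=3, bucket 3 nonempty → append to chain.
Insert 613: h=5, bucket 5 empty → new chain.
Insert 571: h=3, bucket 3 nonempty → append to chain.
Insert 254: h=6, bucket 6 nonempty → append to chain.
Insert 643: h=3, bucket 3 nonempty → append to chain.
Final buckets:
0: -
1: -
2: -
3: 99 -> 83 -> 683 -> 363 -> 571 -> 643
4: -
5: 613
6: 294 -> 254
7: -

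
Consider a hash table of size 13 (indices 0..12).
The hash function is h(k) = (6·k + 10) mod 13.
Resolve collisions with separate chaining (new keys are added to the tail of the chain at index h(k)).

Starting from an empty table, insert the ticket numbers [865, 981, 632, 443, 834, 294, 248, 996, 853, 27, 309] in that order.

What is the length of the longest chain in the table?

4

Insert 865: h=0, bucket 0 empty → new chain.
Insert 981: h=7, bucket 7 empty → new chain.
Insert 632: h=6, bucket 6 empty → new chain.
Insert 443: h=3, bucket 3 empty → new chain.
Insert 834: h=9, bucket 9 empty → new chain.
Insert 294: h=6, bucket 6 nonempty → append to chain.
Insert 248: h=3, bucket 3 nonempty → append to chain.
Insert 996: h=6, bucket 6 nonempty → append to chain.
Insert 853: h=6, bucket 6 nonempty → append to chain.
Insert 27: h=3, bucket 3 nonempty → append to chain.
Insert 309: h=5, bucket 5 empty → new chain.
Final buckets:
0: 865
1: .
2: .
3: 443 -> 248 -> 27
4: .
5: 309
6: 632 -> 294 -> 996 -> 853
7: 981
8: .
9: 834
10: .
11: .
12: .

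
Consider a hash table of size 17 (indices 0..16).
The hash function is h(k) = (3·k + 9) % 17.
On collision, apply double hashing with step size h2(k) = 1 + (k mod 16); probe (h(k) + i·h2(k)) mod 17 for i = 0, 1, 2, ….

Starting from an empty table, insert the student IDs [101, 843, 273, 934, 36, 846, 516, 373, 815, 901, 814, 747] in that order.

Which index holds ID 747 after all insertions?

8

101 hashes to 6; slot 6 is free => place at 6.
843 hashes to 5; slot 5 is free => place at 5.
273 hashes to 12; slot 12 is free => place at 12.
934 hashes to 6, h2=7; 6 taken => place at 13.
36 hashes to 15; slot 15 is free => place at 15.
846 hashes to 14; slot 14 is free => place at 14.
516 hashes to 10; slot 10 is free => place at 10.
373 hashes to 6, h2=6; 6,12 taken => place at 1.
815 hashes to 6, h2=16; 6,5 taken => place at 4.
901 hashes to 9; slot 9 is free => place at 9.
814 hashes to 3; slot 3 is free => place at 3.
747 hashes to 6, h2=12; 6,1,13 taken => place at 8.
Table: [-, 373, -, 814, 815, 843, 101, -, 747, 901, 516, -, 273, 934, 846, 36, -]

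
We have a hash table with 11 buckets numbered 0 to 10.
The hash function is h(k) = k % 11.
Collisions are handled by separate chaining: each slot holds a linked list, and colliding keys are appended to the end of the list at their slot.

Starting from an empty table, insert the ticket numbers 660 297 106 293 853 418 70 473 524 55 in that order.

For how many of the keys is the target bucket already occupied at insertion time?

6

660 → bucket 0
297 → bucket 0 (collision)
106 → bucket 7
293 → bucket 7 (collision)
853 → bucket 6
418 → bucket 0 (collision)
70 → bucket 4
473 → bucket 0 (collision)
524 → bucket 7 (collision)
55 → bucket 0 (collision)
Final buckets:
0: 660 -> 297 -> 418 -> 473 -> 55
1: .
2: .
3: .
4: 70
5: .
6: 853
7: 106 -> 293 -> 524
8: .
9: .
10: .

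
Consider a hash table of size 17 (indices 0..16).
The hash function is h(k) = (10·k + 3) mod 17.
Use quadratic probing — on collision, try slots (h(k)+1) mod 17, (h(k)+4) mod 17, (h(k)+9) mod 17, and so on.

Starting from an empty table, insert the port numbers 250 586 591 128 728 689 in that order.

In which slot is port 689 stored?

250 hashes to 4; slot 4 is free -> place at 4.
586 hashes to 15; slot 15 is free -> place at 15.
591 hashes to 14; slot 14 is free -> place at 14.
128 hashes to 8; slot 8 is free -> place at 8.
728 hashes to 7; slot 7 is free -> place at 7.
689 hashes to 8; 8 taken -> place at 9.
Table: [_, _, _, _, 250, _, _, 728, 128, 689, _, _, _, _, 591, 586, _]

9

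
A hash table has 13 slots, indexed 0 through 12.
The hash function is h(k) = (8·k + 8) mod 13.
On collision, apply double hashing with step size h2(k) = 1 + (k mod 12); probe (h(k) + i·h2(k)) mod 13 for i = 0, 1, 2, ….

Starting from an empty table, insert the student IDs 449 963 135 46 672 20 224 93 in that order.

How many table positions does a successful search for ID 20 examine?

2

449: h=12 -> slot 12
963: h=3 -> slot 3
135: h=9 -> slot 9
46: h=12, h2=11, probe 12,10 -> slot 10
672: h=2 -> slot 2
20: h=12, h2=9, probe 12,8 -> slot 8
224: h=6 -> slot 6
93: h=11 -> slot 11
Table: [—, —, 672, 963, —, —, 224, —, 20, 135, 46, 93, 449]
Lookup 20: h=12, h2=9, probe 12,8 → found at 8.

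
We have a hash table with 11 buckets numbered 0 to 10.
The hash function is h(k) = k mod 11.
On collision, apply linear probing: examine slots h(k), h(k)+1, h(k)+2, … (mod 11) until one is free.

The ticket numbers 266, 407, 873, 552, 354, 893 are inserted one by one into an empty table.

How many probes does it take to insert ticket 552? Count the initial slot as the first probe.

Insert 266: h=2, slot 2 empty -> index 2.
Insert 407: h=0, slot 0 empty -> index 0.
Insert 873: h=4, slot 4 empty -> index 4.
Insert 552: h=2, slot 2 occupied -> index 3.
Insert 354: h=2, slots 2,3,4 occupied -> index 5.
Insert 893: h=2, slots 2,3,4,5 occupied -> index 6.
Table: [407, ., 266, 552, 873, 354, 893, ., ., ., .]

2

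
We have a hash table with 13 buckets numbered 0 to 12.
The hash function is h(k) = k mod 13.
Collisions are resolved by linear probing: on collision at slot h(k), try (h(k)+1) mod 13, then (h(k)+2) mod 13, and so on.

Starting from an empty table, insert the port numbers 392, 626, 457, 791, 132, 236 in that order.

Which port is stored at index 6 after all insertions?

236

392 hashes to 2; slot 2 is free -> place at 2.
626 hashes to 2; 2 taken -> place at 3.
457 hashes to 2; 2,3 taken -> place at 4.
791 hashes to 11; slot 11 is free -> place at 11.
132 hashes to 2; 2,3,4 taken -> place at 5.
236 hashes to 2; 2,3,4,5 taken -> place at 6.
Table: [., ., 392, 626, 457, 132, 236, ., ., ., ., 791, .]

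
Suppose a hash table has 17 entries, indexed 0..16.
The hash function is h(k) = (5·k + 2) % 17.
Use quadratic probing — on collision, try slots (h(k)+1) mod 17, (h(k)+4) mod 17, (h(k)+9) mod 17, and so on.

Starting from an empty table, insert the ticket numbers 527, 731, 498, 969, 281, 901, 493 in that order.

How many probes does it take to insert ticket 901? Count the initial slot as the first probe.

4

527: h=2 -> slot 2
731: h=2, probe 2,3 -> slot 3
498: h=10 -> slot 10
969: h=2, probe 2,3,6 -> slot 6
281: h=13 -> slot 13
901: h=2, probe 2,3,6,11 -> slot 11
493: h=2, probe 2,3,6,11,1 -> slot 1
Table: [∅, 493, 527, 731, ∅, ∅, 969, ∅, ∅, ∅, 498, 901, ∅, 281, ∅, ∅, ∅]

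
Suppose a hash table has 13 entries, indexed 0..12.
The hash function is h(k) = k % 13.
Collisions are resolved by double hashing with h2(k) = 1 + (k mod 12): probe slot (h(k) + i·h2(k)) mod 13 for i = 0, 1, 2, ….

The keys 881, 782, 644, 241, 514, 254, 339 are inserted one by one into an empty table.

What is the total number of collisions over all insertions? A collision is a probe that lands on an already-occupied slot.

4

Insert 881: h=10, slot 10 empty -> index 10.
Insert 782: h=2, slot 2 empty -> index 2.
Insert 644: h=7, slot 7 empty -> index 7.
Insert 241: h=7, h2=2, slot 7 occupied -> index 9.
Insert 514: h=7, h2=11, slot 7 occupied -> index 5.
Insert 254: h=7, h2=3, slots 7,10 occupied -> index 0.
Insert 339: h=1, slot 1 empty -> index 1.
Table: [254, 339, 782, ∅, ∅, 514, ∅, 644, ∅, 241, 881, ∅, ∅]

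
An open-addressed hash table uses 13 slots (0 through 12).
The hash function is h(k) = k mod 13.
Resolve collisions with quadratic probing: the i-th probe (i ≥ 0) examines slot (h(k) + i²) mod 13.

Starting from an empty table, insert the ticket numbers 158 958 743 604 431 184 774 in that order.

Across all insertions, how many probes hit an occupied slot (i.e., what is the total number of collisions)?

Insert 158: h=2, slot 2 empty → index 2.
Insert 958: h=9, slot 9 empty → index 9.
Insert 743: h=2, slot 2 occupied → index 3.
Insert 604: h=6, slot 6 empty → index 6.
Insert 431: h=2, slots 2,3,6 occupied → index 11.
Insert 184: h=2, slots 2,3,6,11 occupied → index 5.
Insert 774: h=7, slot 7 empty → index 7.
Table: [-, -, 158, 743, -, 184, 604, 774, -, 958, -, 431, -]

8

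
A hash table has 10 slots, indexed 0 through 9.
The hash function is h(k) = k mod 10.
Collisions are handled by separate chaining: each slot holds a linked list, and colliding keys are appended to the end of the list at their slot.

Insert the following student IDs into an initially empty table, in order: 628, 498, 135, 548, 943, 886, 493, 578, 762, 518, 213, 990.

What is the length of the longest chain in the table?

628 → bucket 8
498 → bucket 8 (collision)
135 → bucket 5
548 → bucket 8 (collision)
943 → bucket 3
886 → bucket 6
493 → bucket 3 (collision)
578 → bucket 8 (collision)
762 → bucket 2
518 → bucket 8 (collision)
213 → bucket 3 (collision)
990 → bucket 0
Final buckets:
0: 990
1: —
2: 762
3: 943 -> 493 -> 213
4: —
5: 135
6: 886
7: —
8: 628 -> 498 -> 548 -> 578 -> 518
9: —

5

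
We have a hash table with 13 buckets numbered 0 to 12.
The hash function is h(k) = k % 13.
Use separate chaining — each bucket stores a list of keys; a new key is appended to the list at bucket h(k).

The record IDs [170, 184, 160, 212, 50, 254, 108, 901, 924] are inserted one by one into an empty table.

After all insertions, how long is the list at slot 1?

2

170 -> bucket 1
184 -> bucket 2
160 -> bucket 4
212 -> bucket 4 (collision)
50 -> bucket 11
254 -> bucket 7
108 -> bucket 4 (collision)
901 -> bucket 4 (collision)
924 -> bucket 1 (collision)
Final buckets:
0: .
1: 170 -> 924
2: 184
3: .
4: 160 -> 212 -> 108 -> 901
5: .
6: .
7: 254
8: .
9: .
10: .
11: 50
12: .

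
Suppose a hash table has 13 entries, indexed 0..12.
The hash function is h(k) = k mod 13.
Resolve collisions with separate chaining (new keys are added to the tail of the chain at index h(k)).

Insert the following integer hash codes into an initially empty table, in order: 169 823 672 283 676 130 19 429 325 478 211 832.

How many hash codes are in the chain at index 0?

6

Insert 169: h=0, bucket 0 empty → new chain.
Insert 823: h=4, bucket 4 empty → new chain.
Insert 672: h=9, bucket 9 empty → new chain.
Insert 283: h=10, bucket 10 empty → new chain.
Insert 676: h=0, bucket 0 nonempty → append to chain.
Insert 130: h=0, bucket 0 nonempty → append to chain.
Insert 19: h=6, bucket 6 empty → new chain.
Insert 429: h=0, bucket 0 nonempty → append to chain.
Insert 325: h=0, bucket 0 nonempty → append to chain.
Insert 478: h=10, bucket 10 nonempty → append to chain.
Insert 211: h=3, bucket 3 empty → new chain.
Insert 832: h=0, bucket 0 nonempty → append to chain.
Final buckets:
0: 169 -> 676 -> 130 -> 429 -> 325 -> 832
1: ∅
2: ∅
3: 211
4: 823
5: ∅
6: 19
7: ∅
8: ∅
9: 672
10: 283 -> 478
11: ∅
12: ∅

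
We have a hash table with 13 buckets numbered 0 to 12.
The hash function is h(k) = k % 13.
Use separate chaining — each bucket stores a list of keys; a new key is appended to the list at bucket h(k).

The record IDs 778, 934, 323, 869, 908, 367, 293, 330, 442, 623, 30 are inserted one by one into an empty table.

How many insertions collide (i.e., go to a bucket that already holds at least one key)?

4

Insert 778: h=11, bucket 11 empty → new chain.
Insert 934: h=11, bucket 11 nonempty → append to chain.
Insert 323: h=11, bucket 11 nonempty → append to chain.
Insert 869: h=11, bucket 11 nonempty → append to chain.
Insert 908: h=11, bucket 11 nonempty → append to chain.
Insert 367: h=3, bucket 3 empty → new chain.
Insert 293: h=7, bucket 7 empty → new chain.
Insert 330: h=5, bucket 5 empty → new chain.
Insert 442: h=0, bucket 0 empty → new chain.
Insert 623: h=12, bucket 12 empty → new chain.
Insert 30: h=4, bucket 4 empty → new chain.
Final buckets:
0: 442
1: _
2: _
3: 367
4: 30
5: 330
6: _
7: 293
8: _
9: _
10: _
11: 778 -> 934 -> 323 -> 869 -> 908
12: 623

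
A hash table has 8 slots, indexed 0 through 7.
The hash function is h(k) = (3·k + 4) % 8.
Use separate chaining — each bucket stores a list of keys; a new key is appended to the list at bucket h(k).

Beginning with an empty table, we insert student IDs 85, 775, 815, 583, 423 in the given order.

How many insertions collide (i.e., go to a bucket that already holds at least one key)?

3

85 → bucket 3
775 → bucket 1
815 → bucket 1 (collision)
583 → bucket 1 (collision)
423 → bucket 1 (collision)
Final buckets:
0: .
1: 775 -> 815 -> 583 -> 423
2: .
3: 85
4: .
5: .
6: .
7: .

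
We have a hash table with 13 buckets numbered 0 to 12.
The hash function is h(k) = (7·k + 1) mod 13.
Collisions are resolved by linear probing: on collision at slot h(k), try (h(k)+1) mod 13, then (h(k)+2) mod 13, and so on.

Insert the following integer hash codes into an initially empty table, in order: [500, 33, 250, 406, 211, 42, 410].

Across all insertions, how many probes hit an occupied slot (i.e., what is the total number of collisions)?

500 hashes to 4; slot 4 is free => place at 4.
33 hashes to 11; slot 11 is free => place at 11.
250 hashes to 9; slot 9 is free => place at 9.
406 hashes to 9; 9 taken => place at 10.
211 hashes to 9; 9,10,11 taken => place at 12.
42 hashes to 9; 9,10,11,12 taken => place at 0.
410 hashes to 11; 11,12,0 taken => place at 1.
Table: [42, 410, ., ., 500, ., ., ., ., 250, 406, 33, 211]

11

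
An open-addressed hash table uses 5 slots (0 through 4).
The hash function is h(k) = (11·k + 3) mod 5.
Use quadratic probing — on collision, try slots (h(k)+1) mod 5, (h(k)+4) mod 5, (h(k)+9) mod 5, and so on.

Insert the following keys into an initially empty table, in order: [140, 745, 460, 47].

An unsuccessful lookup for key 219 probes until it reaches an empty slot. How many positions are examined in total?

3

Insert 140: h=3, slot 3 empty -> index 3.
Insert 745: h=3, slot 3 occupied -> index 4.
Insert 460: h=3, slots 3,4 occupied -> index 2.
Insert 47: h=0, slot 0 empty -> index 0.
Table: [47, ., 460, 140, 745]
Lookup 219: h=2, probe 2,3,1 → slot 1 empty, not found.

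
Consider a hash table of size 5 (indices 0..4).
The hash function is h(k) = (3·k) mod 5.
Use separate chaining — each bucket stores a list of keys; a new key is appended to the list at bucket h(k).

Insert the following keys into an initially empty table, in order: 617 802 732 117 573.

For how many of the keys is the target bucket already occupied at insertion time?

3

617 -> bucket 1
802 -> bucket 1 (collision)
732 -> bucket 1 (collision)
117 -> bucket 1 (collision)
573 -> bucket 4
Final buckets:
0: _
1: 617 -> 802 -> 732 -> 117
2: _
3: _
4: 573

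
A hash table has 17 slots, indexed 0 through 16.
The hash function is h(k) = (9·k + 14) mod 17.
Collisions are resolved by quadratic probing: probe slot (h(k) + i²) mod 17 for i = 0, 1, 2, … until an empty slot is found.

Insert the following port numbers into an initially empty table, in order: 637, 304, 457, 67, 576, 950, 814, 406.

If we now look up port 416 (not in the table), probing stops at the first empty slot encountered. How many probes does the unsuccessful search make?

Insert 637: h=1, slot 1 empty → index 1.
Insert 304: h=13, slot 13 empty → index 13.
Insert 457: h=13, slot 13 occupied → index 14.
Insert 67: h=5, slot 5 empty → index 5.
Insert 576: h=13, slots 13,14 occupied → index 0.
Insert 950: h=13, slots 13,14,0,5 occupied → index 12.
Insert 814: h=13, slots 13,14,0,5,12 occupied → index 4.
Insert 406: h=13, slots 13,14,0,5,12,4 occupied → index 15.
Table: [576, 637, _, _, 814, 67, _, _, _, _, _, _, 950, 304, 457, 406, _]
Lookup 416: h=1, probe 1,2 → slot 2 empty, not found.

2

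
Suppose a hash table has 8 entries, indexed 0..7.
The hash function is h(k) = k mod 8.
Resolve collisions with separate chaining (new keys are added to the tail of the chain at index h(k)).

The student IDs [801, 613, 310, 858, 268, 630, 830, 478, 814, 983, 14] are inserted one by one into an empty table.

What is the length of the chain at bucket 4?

Insert 801: h=1, bucket 1 empty → new chain.
Insert 613: h=5, bucket 5 empty → new chain.
Insert 310: h=6, bucket 6 empty → new chain.
Insert 858: h=2, bucket 2 empty → new chain.
Insert 268: h=4, bucket 4 empty → new chain.
Insert 630: h=6, bucket 6 nonempty → append to chain.
Insert 830: h=6, bucket 6 nonempty → append to chain.
Insert 478: h=6, bucket 6 nonempty → append to chain.
Insert 814: h=6, bucket 6 nonempty → append to chain.
Insert 983: h=7, bucket 7 empty → new chain.
Insert 14: h=6, bucket 6 nonempty → append to chain.
Final buckets:
0: .
1: 801
2: 858
3: .
4: 268
5: 613
6: 310 -> 630 -> 830 -> 478 -> 814 -> 14
7: 983

1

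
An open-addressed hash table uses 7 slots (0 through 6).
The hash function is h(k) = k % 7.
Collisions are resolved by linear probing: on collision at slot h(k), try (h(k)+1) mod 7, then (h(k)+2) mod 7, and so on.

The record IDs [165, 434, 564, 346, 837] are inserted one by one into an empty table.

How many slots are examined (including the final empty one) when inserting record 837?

3

Insert 165: h=4, slot 4 empty → index 4.
Insert 434: h=0, slot 0 empty → index 0.
Insert 564: h=4, slot 4 occupied → index 5.
Insert 346: h=3, slot 3 empty → index 3.
Insert 837: h=4, slots 4,5 occupied → index 6.
Table: [434, —, —, 346, 165, 564, 837]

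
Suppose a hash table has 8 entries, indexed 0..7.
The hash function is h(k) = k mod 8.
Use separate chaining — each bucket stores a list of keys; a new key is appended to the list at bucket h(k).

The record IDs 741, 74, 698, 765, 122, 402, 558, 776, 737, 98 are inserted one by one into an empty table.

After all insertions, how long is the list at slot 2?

Insert 741: h=5, bucket 5 empty → new chain.
Insert 74: h=2, bucket 2 empty → new chain.
Insert 698: h=2, bucket 2 nonempty → append to chain.
Insert 765: h=5, bucket 5 nonempty → append to chain.
Insert 122: h=2, bucket 2 nonempty → append to chain.
Insert 402: h=2, bucket 2 nonempty → append to chain.
Insert 558: h=6, bucket 6 empty → new chain.
Insert 776: h=0, bucket 0 empty → new chain.
Insert 737: h=1, bucket 1 empty → new chain.
Insert 98: h=2, bucket 2 nonempty → append to chain.
Final buckets:
0: 776
1: 737
2: 74 -> 698 -> 122 -> 402 -> 98
3: .
4: .
5: 741 -> 765
6: 558
7: .

5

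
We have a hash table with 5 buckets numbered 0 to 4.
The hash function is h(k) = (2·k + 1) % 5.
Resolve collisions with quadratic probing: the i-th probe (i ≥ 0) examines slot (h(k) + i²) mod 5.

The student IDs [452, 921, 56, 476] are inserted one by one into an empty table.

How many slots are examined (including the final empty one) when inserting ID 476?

Insert 452: h=0, slot 0 empty → index 0.
Insert 921: h=3, slot 3 empty → index 3.
Insert 56: h=3, slot 3 occupied → index 4.
Insert 476: h=3, slots 3,4 occupied → index 2.
Table: [452, -, 476, 921, 56]

3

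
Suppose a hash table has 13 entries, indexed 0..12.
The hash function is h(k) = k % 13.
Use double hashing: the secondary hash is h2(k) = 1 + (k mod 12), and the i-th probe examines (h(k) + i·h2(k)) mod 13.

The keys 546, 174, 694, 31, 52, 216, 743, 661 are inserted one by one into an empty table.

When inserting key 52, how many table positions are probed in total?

3

546: h=0 -> slot 0
174: h=5 -> slot 5
694: h=5, h2=11, probe 5,3 -> slot 3
31: h=5, h2=8, probe 5,0,8 -> slot 8
52: h=0, h2=5, probe 0,5,10 -> slot 10
216: h=8, h2=1, probe 8,9 -> slot 9
743: h=2 -> slot 2
661: h=11 -> slot 11
Table: [546, ∅, 743, 694, ∅, 174, ∅, ∅, 31, 216, 52, 661, ∅]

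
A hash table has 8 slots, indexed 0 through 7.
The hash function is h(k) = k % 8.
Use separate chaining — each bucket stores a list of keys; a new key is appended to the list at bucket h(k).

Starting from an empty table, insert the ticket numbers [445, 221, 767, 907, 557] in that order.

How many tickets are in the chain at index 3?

1

Insert 445: h=5, bucket 5 empty -> new chain.
Insert 221: h=5, bucket 5 nonempty -> append to chain.
Insert 767: h=7, bucket 7 empty -> new chain.
Insert 907: h=3, bucket 3 empty -> new chain.
Insert 557: h=5, bucket 5 nonempty -> append to chain.
Final buckets:
0: .
1: .
2: .
3: 907
4: .
5: 445 -> 221 -> 557
6: .
7: 767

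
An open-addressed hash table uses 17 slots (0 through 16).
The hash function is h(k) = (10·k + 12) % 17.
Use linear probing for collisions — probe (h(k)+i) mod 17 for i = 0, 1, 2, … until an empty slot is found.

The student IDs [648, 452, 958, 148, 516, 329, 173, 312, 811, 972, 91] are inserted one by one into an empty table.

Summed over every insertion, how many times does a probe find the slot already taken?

648 hashes to 15; slot 15 is free => place at 15.
452 hashes to 10; slot 10 is free => place at 10.
958 hashes to 4; slot 4 is free => place at 4.
148 hashes to 13; slot 13 is free => place at 13.
516 hashes to 4; 4 taken => place at 5.
329 hashes to 4; 4,5 taken => place at 6.
173 hashes to 8; slot 8 is free => place at 8.
312 hashes to 4; 4,5,6 taken => place at 7.
811 hashes to 13; 13 taken => place at 14.
972 hashes to 8; 8 taken => place at 9.
91 hashes to 4; 4,5,6,7,8,9,10 taken => place at 11.
Table: [—, —, —, —, 958, 516, 329, 312, 173, 972, 452, 91, —, 148, 811, 648, —]

15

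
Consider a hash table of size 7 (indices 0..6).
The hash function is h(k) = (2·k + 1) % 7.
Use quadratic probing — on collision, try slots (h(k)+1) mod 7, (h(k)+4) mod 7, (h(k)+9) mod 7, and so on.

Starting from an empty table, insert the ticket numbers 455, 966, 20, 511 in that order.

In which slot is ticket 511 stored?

455: h=1 → slot 1
966: h=1, probe 1,2 → slot 2
20: h=6 → slot 6
511: h=1, probe 1,2,5 → slot 5
Table: [_, 455, 966, _, _, 511, 20]

5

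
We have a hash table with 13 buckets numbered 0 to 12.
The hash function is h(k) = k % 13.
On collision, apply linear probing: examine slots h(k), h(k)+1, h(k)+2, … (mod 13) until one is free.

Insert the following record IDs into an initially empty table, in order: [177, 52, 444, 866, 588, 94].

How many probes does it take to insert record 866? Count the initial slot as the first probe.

177 hashes to 8; slot 8 is free → place at 8.
52 hashes to 0; slot 0 is free → place at 0.
444 hashes to 2; slot 2 is free → place at 2.
866 hashes to 8; 8 taken → place at 9.
588 hashes to 3; slot 3 is free → place at 3.
94 hashes to 3; 3 taken → place at 4.
Table: [52, _, 444, 588, 94, _, _, _, 177, 866, _, _, _]

2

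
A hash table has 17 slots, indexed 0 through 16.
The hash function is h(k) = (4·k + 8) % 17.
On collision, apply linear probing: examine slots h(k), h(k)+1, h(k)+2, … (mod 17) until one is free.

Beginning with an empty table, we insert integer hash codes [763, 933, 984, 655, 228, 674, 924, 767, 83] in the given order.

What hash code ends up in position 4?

674

763 hashes to 0; slot 0 is free -> place at 0.
933 hashes to 0; 0 taken -> place at 1.
984 hashes to 0; 0,1 taken -> place at 2.
655 hashes to 10; slot 10 is free -> place at 10.
228 hashes to 2; 2 taken -> place at 3.
674 hashes to 1; 1,2,3 taken -> place at 4.
924 hashes to 15; slot 15 is free -> place at 15.
767 hashes to 16; slot 16 is free -> place at 16.
83 hashes to 0; 0,1,2,3,4 taken -> place at 5.
Table: [763, 933, 984, 228, 674, 83, ∅, ∅, ∅, ∅, 655, ∅, ∅, ∅, ∅, 924, 767]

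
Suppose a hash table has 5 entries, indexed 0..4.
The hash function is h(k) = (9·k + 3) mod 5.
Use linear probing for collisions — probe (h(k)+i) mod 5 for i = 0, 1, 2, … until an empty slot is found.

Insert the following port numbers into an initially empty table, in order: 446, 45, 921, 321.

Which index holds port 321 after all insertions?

Insert 446: h=2, slot 2 empty => index 2.
Insert 45: h=3, slot 3 empty => index 3.
Insert 921: h=2, slots 2,3 occupied => index 4.
Insert 321: h=2, slots 2,3,4 occupied => index 0.
Table: [321, ∅, 446, 45, 921]

0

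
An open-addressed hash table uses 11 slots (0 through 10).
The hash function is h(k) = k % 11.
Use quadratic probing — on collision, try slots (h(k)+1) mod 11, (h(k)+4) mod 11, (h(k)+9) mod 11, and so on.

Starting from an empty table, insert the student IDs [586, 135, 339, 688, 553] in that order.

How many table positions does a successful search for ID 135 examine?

Insert 586: h=3, slot 3 empty → index 3.
Insert 135: h=3, slot 3 occupied → index 4.
Insert 339: h=9, slot 9 empty → index 9.
Insert 688: h=6, slot 6 empty → index 6.
Insert 553: h=3, slots 3,4 occupied → index 7.
Table: [_, _, _, 586, 135, _, 688, 553, _, 339, _]
Lookup 135: h=3, probe 3,4 → found at 4.

2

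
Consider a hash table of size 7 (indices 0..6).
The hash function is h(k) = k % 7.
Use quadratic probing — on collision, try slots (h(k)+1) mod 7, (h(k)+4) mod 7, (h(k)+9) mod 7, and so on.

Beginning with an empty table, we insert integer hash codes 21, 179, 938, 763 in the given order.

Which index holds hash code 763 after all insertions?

2

Insert 21: h=0, slot 0 empty => index 0.
Insert 179: h=4, slot 4 empty => index 4.
Insert 938: h=0, slot 0 occupied => index 1.
Insert 763: h=0, slots 0,1,4 occupied => index 2.
Table: [21, 938, 763, ∅, 179, ∅, ∅]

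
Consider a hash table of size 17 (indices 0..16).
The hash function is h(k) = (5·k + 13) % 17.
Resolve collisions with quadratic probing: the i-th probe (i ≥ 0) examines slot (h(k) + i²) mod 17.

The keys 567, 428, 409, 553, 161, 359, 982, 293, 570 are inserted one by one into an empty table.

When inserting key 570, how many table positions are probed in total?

567 hashes to 9; slot 9 is free -> place at 9.
428 hashes to 11; slot 11 is free -> place at 11.
409 hashes to 1; slot 1 is free -> place at 1.
553 hashes to 7; slot 7 is free -> place at 7.
161 hashes to 2; slot 2 is free -> place at 2.
359 hashes to 6; slot 6 is free -> place at 6.
982 hashes to 10; slot 10 is free -> place at 10.
293 hashes to 16; slot 16 is free -> place at 16.
570 hashes to 7; 7 taken -> place at 8.
Table: [., 409, 161, ., ., ., 359, 553, 570, 567, 982, 428, ., ., ., ., 293]

2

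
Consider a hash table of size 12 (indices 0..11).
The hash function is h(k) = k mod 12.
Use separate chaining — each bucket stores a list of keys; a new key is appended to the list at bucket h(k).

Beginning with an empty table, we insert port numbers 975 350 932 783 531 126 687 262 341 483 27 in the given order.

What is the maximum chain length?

Insert 975: h=3, bucket 3 empty → new chain.
Insert 350: h=2, bucket 2 empty → new chain.
Insert 932: h=8, bucket 8 empty → new chain.
Insert 783: h=3, bucket 3 nonempty → append to chain.
Insert 531: h=3, bucket 3 nonempty → append to chain.
Insert 126: h=6, bucket 6 empty → new chain.
Insert 687: h=3, bucket 3 nonempty → append to chain.
Insert 262: h=10, bucket 10 empty → new chain.
Insert 341: h=5, bucket 5 empty → new chain.
Insert 483: h=3, bucket 3 nonempty → append to chain.
Insert 27: h=3, bucket 3 nonempty → append to chain.
Final buckets:
0: -
1: -
2: 350
3: 975 -> 783 -> 531 -> 687 -> 483 -> 27
4: -
5: 341
6: 126
7: -
8: 932
9: -
10: 262
11: -

6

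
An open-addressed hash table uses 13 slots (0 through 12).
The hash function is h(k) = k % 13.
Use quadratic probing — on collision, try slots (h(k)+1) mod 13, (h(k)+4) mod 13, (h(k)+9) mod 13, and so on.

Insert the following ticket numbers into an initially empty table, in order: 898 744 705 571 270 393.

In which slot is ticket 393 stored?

898 hashes to 1; slot 1 is free -> place at 1.
744 hashes to 3; slot 3 is free -> place at 3.
705 hashes to 3; 3 taken -> place at 4.
571 hashes to 12; slot 12 is free -> place at 12.
270 hashes to 10; slot 10 is free -> place at 10.
393 hashes to 3; 3,4 taken -> place at 7.
Table: [., 898, ., 744, 705, ., ., 393, ., ., 270, ., 571]

7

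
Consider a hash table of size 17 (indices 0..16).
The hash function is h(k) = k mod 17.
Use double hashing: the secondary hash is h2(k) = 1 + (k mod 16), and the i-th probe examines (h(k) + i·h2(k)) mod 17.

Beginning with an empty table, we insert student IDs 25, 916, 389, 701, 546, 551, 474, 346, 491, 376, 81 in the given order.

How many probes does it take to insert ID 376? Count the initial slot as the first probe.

25 hashes to 8; slot 8 is free → place at 8.
916 hashes to 15; slot 15 is free → place at 15.
389 hashes to 15, h2=6; 15 taken → place at 4.
701 hashes to 4, h2=14; 4 taken → place at 1.
546 hashes to 2; slot 2 is free → place at 2.
551 hashes to 7; slot 7 is free → place at 7.
474 hashes to 15, h2=11; 15 taken → place at 9.
346 hashes to 6; slot 6 is free → place at 6.
491 hashes to 15, h2=12; 15 taken → place at 10.
376 hashes to 2, h2=9; 2 taken → place at 11.
81 hashes to 13; slot 13 is free → place at 13.
Table: [_, 701, 546, _, 389, _, 346, 551, 25, 474, 491, 376, _, 81, _, 916, _]

2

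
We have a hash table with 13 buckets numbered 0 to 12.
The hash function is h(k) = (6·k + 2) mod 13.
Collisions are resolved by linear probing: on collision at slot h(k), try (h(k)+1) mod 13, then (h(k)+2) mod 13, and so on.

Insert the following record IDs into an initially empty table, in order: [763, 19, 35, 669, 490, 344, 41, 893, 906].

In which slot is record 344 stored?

1

763 hashes to 4; slot 4 is free → place at 4.
19 hashes to 12; slot 12 is free → place at 12.
35 hashes to 4; 4 taken → place at 5.
669 hashes to 12; 12 taken → place at 0.
490 hashes to 4; 4,5 taken → place at 6.
344 hashes to 12; 12,0 taken → place at 1.
41 hashes to 1; 1 taken → place at 2.
893 hashes to 4; 4,5,6 taken → place at 7.
906 hashes to 4; 4,5,6,7 taken → place at 8.
Table: [669, 344, 41, ∅, 763, 35, 490, 893, 906, ∅, ∅, ∅, 19]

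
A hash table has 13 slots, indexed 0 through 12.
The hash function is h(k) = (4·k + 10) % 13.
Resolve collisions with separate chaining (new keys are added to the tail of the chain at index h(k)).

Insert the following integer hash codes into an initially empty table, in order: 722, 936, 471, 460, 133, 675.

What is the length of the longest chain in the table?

Insert 722: h=12, bucket 12 empty -> new chain.
Insert 936: h=10, bucket 10 empty -> new chain.
Insert 471: h=9, bucket 9 empty -> new chain.
Insert 460: h=4, bucket 4 empty -> new chain.
Insert 133: h=9, bucket 9 nonempty -> append to chain.
Insert 675: h=6, bucket 6 empty -> new chain.
Final buckets:
0: _
1: _
2: _
3: _
4: 460
5: _
6: 675
7: _
8: _
9: 471 -> 133
10: 936
11: _
12: 722

2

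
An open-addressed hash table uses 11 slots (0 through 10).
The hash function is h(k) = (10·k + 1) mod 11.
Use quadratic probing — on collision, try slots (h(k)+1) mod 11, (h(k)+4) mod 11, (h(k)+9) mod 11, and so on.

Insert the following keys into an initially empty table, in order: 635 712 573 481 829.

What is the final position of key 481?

8

635: h=4 => slot 4
712: h=4, probe 4,5 => slot 5
573: h=0 => slot 0
481: h=4, probe 4,5,8 => slot 8
829: h=8, probe 8,9 => slot 9
Table: [573, ., ., ., 635, 712, ., ., 481, 829, .]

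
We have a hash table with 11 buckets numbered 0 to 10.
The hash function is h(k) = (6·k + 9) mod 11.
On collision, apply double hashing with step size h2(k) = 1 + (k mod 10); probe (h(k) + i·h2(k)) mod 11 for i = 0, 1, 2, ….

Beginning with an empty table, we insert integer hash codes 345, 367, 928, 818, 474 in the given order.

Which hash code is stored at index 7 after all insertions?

818

345: h=0 → slot 0
367: h=0, h2=8, probe 0,8 → slot 8
928: h=0, h2=9, probe 0,9 → slot 9
818: h=0, h2=9, probe 0,9,7 → slot 7
474: h=4 → slot 4
Table: [345, ., ., ., 474, ., ., 818, 367, 928, .]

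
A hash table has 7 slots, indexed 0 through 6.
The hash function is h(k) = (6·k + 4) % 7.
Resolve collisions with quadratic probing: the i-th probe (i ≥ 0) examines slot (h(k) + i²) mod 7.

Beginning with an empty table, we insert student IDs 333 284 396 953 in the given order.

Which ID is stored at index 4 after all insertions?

396

333 hashes to 0; slot 0 is free -> place at 0.
284 hashes to 0; 0 taken -> place at 1.
396 hashes to 0; 0,1 taken -> place at 4.
953 hashes to 3; slot 3 is free -> place at 3.
Table: [333, 284, ., 953, 396, ., .]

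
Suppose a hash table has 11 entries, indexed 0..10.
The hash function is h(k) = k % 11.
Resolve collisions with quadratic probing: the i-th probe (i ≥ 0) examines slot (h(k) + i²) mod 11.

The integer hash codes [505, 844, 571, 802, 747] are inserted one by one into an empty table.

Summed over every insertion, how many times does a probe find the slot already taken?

7

505 hashes to 10; slot 10 is free → place at 10.
844 hashes to 8; slot 8 is free → place at 8.
571 hashes to 10; 10 taken → place at 0.
802 hashes to 10; 10,0 taken → place at 3.
747 hashes to 10; 10,0,3,8 taken → place at 4.
Table: [571, _, _, 802, 747, _, _, _, 844, _, 505]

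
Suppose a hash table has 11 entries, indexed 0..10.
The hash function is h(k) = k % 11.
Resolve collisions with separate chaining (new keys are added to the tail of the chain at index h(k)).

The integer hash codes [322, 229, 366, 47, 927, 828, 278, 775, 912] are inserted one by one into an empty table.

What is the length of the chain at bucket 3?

Insert 322: h=3, bucket 3 empty → new chain.
Insert 229: h=9, bucket 9 empty → new chain.
Insert 366: h=3, bucket 3 nonempty → append to chain.
Insert 47: h=3, bucket 3 nonempty → append to chain.
Insert 927: h=3, bucket 3 nonempty → append to chain.
Insert 828: h=3, bucket 3 nonempty → append to chain.
Insert 278: h=3, bucket 3 nonempty → append to chain.
Insert 775: h=5, bucket 5 empty → new chain.
Insert 912: h=10, bucket 10 empty → new chain.
Final buckets:
0: ∅
1: ∅
2: ∅
3: 322 -> 366 -> 47 -> 927 -> 828 -> 278
4: ∅
5: 775
6: ∅
7: ∅
8: ∅
9: 229
10: 912

6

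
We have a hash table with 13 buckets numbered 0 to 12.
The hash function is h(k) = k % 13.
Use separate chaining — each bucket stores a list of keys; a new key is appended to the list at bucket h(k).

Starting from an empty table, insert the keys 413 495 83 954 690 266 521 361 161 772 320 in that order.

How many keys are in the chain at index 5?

413 → bucket 10
495 → bucket 1
83 → bucket 5
954 → bucket 5 (collision)
690 → bucket 1 (collision)
266 → bucket 6
521 → bucket 1 (collision)
361 → bucket 10 (collision)
161 → bucket 5 (collision)
772 → bucket 5 (collision)
320 → bucket 8
Final buckets:
0: —
1: 495 -> 690 -> 521
2: —
3: —
4: —
5: 83 -> 954 -> 161 -> 772
6: 266
7: —
8: 320
9: —
10: 413 -> 361
11: —
12: —

4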